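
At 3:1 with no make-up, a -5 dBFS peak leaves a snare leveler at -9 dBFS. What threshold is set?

-11 dBFS

Input is 6 dB above T (since output overshoot × R = input overshoot: (-9 − T)·3 = -5 − T gives T = -11 dBFS).
Check: -11 + (-5 − (-11))/3 = -11 + 2 = -9 dBFS. ✓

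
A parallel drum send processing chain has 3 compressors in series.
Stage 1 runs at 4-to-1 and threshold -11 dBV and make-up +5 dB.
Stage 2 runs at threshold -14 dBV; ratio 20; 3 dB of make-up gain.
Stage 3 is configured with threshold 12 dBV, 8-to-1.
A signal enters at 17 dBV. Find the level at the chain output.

Stage 1: 28 dB above -11 dBV, reduced 4:1 to 7 dB above → -4 dBV; +5 dB make-up → 1 dBV.
Stage 2: 1 dBV is 15 dB over -14 dBV; at 20:1 that becomes 0.75 dB over, giving -13.25 dBV; +3 dB make-up → -10.25 dBV.
Stage 3: -10.25 dBV is at or below the 12 dBV threshold — no compression; output -10.25 dBV.

-10.25 dBV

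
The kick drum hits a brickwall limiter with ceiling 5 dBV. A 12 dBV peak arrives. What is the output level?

5 dBV

The limiter clamps the peak to its 5 dBV ceiling.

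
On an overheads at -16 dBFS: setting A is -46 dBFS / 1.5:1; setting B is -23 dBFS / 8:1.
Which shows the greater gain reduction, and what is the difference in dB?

A, by 3.875 dB

A: overshoot 30 dB → output overshoot 20 dB → GR 10 dB.
B: overshoot 7 dB → output overshoot 0.875 dB → GR 6.125 dB.
A reduces 3.875 dB more.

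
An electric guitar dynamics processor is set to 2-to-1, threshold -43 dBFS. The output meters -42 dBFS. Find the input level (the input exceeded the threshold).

-41 dBFS

The compressed level sits -42 − (-43) = 1 dB over threshold.
Undo the ratio: input overshoot = 1 × 2 = 2 dB, giving input = -41 dBFS.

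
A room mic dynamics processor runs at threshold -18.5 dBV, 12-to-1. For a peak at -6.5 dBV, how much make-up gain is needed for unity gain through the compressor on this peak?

11 dB

Overshoot 12 dB → 12/12 = 1 dB after compression, so the compressed level is -18.5 + 1 = -17.5 dBV.
Make-up = target − compressed = -6.5 − (-17.5) = 11 dB.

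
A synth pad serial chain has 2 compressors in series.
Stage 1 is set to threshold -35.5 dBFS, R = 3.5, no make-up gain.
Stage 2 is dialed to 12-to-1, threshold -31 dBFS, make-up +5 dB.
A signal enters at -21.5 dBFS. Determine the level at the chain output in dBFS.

Stage 1: 14 dB above -35.5 dBFS, reduced 3.5:1 to 4 dB above → -31.5 dBFS.
Stage 2: -31.5 dBFS ≤ -31 dBFS, so stage 2 doesn't engage; make-up brings it to -26.5 dBFS.

-26.5 dBFS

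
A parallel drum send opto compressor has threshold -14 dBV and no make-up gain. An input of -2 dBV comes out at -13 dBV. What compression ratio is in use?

Input overshoot = -2 − (-14) = 12 dB; output overshoot = -13 − (-14) = 1 dB.
Ratio = 12 / 1 = 12.

12:1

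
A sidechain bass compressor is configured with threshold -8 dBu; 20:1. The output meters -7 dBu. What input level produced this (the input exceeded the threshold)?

12 dBu

Post-compression overshoot = -7 − (-8) = 1 dB.
Before 20:1 compression the overshoot was 1 × 20 = 20 dB, so input = -8 + 20 = 12 dBu.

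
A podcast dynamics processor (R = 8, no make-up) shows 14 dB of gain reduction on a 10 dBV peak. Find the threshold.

Let T be the threshold. Output overshoot = (input overshoot)/R, so -4 − T = (10 − T)/8.
8·(-4 − T) = 10 − T → 7·T = -32 − 10 = -42.
T = -42/7 = -6 dBV.

-6 dBV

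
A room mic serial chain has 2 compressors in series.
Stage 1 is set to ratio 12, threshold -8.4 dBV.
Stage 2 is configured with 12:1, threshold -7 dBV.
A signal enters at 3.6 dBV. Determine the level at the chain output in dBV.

Stage 1: 12 dB above -8.4 dBV, reduced 12:1 to 1 dB above → -7.4 dBV.
Stage 2: -7.4 dBV ≤ -7 dBV, so stage 2 doesn't engage; output -7.4 dBV.

-7.4 dBV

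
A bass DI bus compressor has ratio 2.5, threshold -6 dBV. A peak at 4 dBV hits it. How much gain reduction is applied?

4 dBV exceeds the threshold by 10 dB.
A 2.5:1 ratio leaves 4 dB of that excess.
So the signal is attenuated by 10 − 4 = 6 dB.

6 dB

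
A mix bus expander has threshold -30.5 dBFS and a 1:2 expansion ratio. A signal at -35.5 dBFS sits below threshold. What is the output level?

Below threshold, a 1:2 expander applies gain = (2−1)×(T − x) of attenuation.
(2−1) × 5 = 5 dB, so output = -35.5 − 5 = -40.5 dBFS.

-40.5 dBFS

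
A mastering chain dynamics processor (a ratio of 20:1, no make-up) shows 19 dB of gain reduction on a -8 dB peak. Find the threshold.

Gain reduction = -8 − (-27) = 19 dB; output overshoot = GR / (R − 1) = 19 / 19 = 1 dB.
Threshold = output − output overshoot = -27 − 1 = -28 dB.

-28 dB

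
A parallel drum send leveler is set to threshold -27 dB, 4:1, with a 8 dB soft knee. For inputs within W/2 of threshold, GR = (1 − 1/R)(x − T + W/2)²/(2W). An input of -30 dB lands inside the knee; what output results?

x − T + W/2 = -30 − (-27) + 4 = 1.
GR = (1 − 1/4) × 1² / 16 = 0.75 × 1 / 16 = 0.046875 dB.
Output = -30 − 0.046875 = -30.046875 dB.

-30.046875 dB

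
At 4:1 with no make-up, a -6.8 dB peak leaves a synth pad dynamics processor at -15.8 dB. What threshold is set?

Gain reduction = -6.8 − (-15.8) = 9 dB; output overshoot = GR / (R − 1) = 9 / 3 = 3 dB.
Threshold = output − output overshoot = -15.8 − 3 = -18.8 dB.

-18.8 dB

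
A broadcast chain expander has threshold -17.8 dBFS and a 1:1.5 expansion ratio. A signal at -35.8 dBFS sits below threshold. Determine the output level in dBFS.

Undershoot = (-17.8) − (-35.8) = 18 dB.
At 1:1.5, that expands to 27 dB under threshold.
Output = -17.8 − 27 = -44.8 dBFS.

-44.8 dBFS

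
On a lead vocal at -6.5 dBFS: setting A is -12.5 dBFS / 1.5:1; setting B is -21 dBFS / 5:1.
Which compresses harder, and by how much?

B, by 9.6 dB

A: overshoot 6 dB → output overshoot 4 dB → GR 2 dB.
B: overshoot 14.5 dB → output overshoot 2.9 dB → GR 11.6 dB.
B reduces 9.6 dB more.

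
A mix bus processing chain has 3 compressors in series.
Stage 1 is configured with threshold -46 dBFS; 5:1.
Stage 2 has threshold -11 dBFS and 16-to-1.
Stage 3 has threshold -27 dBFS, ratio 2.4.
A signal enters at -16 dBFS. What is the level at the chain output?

Stage 1: -16 dBFS is 30 dB over -46 dBFS; at 5:1 that becomes 6 dB over, giving -40 dBFS.
Stage 2: -40 dBFS is at or below the -11 dBFS threshold — no compression; output -40 dBFS.
Stage 3: -40 dBFS is at or below the -27 dBFS threshold — no compression; output -40 dBFS.

-40 dBFS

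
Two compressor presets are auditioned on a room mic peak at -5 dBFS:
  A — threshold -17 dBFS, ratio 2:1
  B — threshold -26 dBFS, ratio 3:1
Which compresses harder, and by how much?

B, by 8 dB

A: overshoot 12 dB → output overshoot 6 dB → GR 6 dB.
B: overshoot 21 dB → output overshoot 7 dB → GR 14 dB.
B applies 8 dB more gain reduction.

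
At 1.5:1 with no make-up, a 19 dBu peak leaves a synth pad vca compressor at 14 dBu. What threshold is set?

Let T be the threshold. Output overshoot = (input overshoot)/R, so 14 − T = (19 − T)/1.5.
1.5·(14 − T) = 19 − T → 0.5·T = 21 − 19 = 2.
T = 2/0.5 = 4 dBu.

4 dBu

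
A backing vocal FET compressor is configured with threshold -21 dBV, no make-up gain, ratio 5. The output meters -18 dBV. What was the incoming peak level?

The compressed level sits -18 − (-21) = 3 dB over threshold.
Before 5:1 compression the overshoot was 3 × 5 = 15 dB, so input = -21 + 15 = -6 dBV.

-6 dBV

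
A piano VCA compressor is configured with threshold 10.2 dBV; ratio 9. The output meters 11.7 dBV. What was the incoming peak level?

23.7 dBV

The compressed level sits 11.7 − 10.2 = 1.5 dB over threshold.
Before 9:1 compression the overshoot was 1.5 × 9 = 13.5 dB, so input = 10.2 + 13.5 = 23.7 dBV.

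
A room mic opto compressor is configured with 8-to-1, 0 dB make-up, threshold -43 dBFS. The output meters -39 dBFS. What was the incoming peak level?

The compressed level sits -39 − (-43) = 4 dB over threshold.
Input overshoot = R × output overshoot = 32 dB → input = -43 + 32 = -11 dBFS.

-11 dBFS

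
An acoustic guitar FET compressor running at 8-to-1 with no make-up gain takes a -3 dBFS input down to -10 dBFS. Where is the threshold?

-11 dBFS

Input is 8 dB above T (since output overshoot × R = input overshoot: (-10 − T)·8 = -3 − T gives T = -11 dBFS).
Check: -11 + (-3 − (-11))/8 = -11 + 1 = -10 dBFS. ✓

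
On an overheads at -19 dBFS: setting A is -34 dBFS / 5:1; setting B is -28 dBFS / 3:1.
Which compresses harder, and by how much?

A, by 6 dB

A: overshoot 15 dB → output overshoot 3 dB → GR 12 dB.
B: overshoot 9 dB → output overshoot 3 dB → GR 6 dB.
Difference: 6 dB in favour of A.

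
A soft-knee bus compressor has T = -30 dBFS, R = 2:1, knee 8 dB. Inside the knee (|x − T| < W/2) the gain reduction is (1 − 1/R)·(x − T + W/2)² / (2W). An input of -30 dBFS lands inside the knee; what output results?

-30.5 dBFS

x − T + W/2 = -30 − (-30) + 4 = 4.
GR = (1 − 1/2) × 4² / 16 = 0.5 × 16 / 16 = 0.5 dB.
Output = -30 − 0.5 = -30.5 dBFS.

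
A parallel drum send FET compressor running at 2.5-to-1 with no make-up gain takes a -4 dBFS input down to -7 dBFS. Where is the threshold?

Gain reduction = -4 − (-7) = 3 dB; output overshoot = GR / (R − 1) = 3 / 1.5 = 2 dB.
Threshold = output − output overshoot = -7 − 2 = -9 dBFS.

-9 dBFS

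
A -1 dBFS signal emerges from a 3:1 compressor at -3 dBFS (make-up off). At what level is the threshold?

Let T be the threshold. Output overshoot = (input overshoot)/R, so -3 − T = (-1 − T)/3.
3·(-3 − T) = -1 − T → 2·T = -9 − (-1) = -8.
T = -8/2 = -4 dBFS.

-4 dBFS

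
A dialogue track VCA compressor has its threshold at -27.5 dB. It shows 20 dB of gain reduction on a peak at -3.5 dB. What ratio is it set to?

6:1

Input overshoot = -3.5 − (-27.5) = 24 dB.
Output overshoot = 24 − 20 = 4 dB.
Ratio = input overshoot / output overshoot = 24 / 4 = 6.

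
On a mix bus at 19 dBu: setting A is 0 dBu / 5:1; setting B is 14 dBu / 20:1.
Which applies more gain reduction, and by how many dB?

A: 19 dB over, compressed to 3.8 dB over, so 15.2 dB of GR.
B: 5 dB over, compressed to 0.25 dB over, so 4.75 dB of GR.
A reduces 10.45 dB more.

A, by 10.45 dB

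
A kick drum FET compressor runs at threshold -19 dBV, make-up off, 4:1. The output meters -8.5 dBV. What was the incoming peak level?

23 dBV

The compressed level sits -8.5 − (-19) = 10.5 dB over threshold.
Input overshoot = R × output overshoot = 42 dB → input = -19 + 42 = 23 dBV.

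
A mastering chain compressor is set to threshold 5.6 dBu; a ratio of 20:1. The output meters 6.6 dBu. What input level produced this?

That's 1 dB above the 5.6 dBu threshold.
Undo the ratio: input overshoot = 1 × 20 = 20 dB, giving input = 25.6 dBu.

25.6 dBu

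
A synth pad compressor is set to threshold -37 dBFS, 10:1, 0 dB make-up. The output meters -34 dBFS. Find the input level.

-7 dBFS

That's 3 dB above the -37 dBFS threshold.
Input overshoot = R × output overshoot = 30 dB → input = -37 + 30 = -7 dBFS.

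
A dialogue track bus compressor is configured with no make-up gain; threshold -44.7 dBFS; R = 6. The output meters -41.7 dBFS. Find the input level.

-26.7 dBFS

Post-compression overshoot = -41.7 − (-44.7) = 3 dB.
Undo the ratio: input overshoot = 3 × 6 = 18 dB, giving input = -26.7 dBFS.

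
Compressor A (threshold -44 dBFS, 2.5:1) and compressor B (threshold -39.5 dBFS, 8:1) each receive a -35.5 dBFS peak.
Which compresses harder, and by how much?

A: overshoot 8.5 dB → output overshoot 3.4 dB → GR 5.1 dB.
B: overshoot 4 dB → output overshoot 0.5 dB → GR 3.5 dB.
A reduces 1.6 dB more.

A, by 1.6 dB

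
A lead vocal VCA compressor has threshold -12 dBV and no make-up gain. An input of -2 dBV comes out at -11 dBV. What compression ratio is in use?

10:1

Input overshoot = -2 − (-12) = 10 dB; output overshoot = -11 − (-12) = 1 dB.
Ratio = 10 / 1 = 10.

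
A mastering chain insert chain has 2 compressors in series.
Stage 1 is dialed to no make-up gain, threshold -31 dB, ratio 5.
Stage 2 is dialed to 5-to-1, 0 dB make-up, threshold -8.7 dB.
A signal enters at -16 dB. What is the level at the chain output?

-28 dB

Stage 1: overshoot 15 dB → 15/5 = 3 dB → -28 dB.
Stage 2: -28 dB ≤ -8.7 dB, so stage 2 doesn't engage; output -28 dB.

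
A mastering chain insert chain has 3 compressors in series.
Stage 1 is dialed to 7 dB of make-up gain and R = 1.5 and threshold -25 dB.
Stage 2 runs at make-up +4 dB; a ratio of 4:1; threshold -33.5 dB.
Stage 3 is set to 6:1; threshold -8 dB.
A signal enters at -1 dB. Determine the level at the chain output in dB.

-21.625 dB

Stage 1: -1 dB is 24 dB over -25 dB; at 1.5:1 that becomes 16 dB over, giving -9 dB; +7 dB make-up → -2 dB.
Stage 2: overshoot 31.5 dB → 31.5/4 = 7.875 dB → -25.625 dB; +4 dB make-up → -21.625 dB.
Stage 3: -21.625 dB ≤ -8 dB, so stage 3 doesn't engage; output -21.625 dB.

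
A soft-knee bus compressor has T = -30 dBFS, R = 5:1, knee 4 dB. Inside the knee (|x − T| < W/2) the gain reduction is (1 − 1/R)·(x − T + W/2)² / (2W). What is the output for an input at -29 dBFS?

-29.9 dBFS

x − T + W/2 = -29 − (-30) + 2 = 3.
GR = (1 − 1/5) × 3² / 8 = 0.8 × 9 / 8 = 0.9 dB.
Output = -29 − 0.9 = -29.9 dBFS.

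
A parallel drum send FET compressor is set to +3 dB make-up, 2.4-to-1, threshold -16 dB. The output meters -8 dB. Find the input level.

Stripping the +3 dB make-up gives -11 dB at the gain stage.
Post-compression overshoot = -11 − (-16) = 5 dB.
Before 2.4:1 compression the overshoot was 5 × 2.4 = 12 dB, so input = -16 + 12 = -4 dB.

-4 dB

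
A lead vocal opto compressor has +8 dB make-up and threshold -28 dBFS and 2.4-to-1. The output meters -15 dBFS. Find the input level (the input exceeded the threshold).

-16 dBFS

Before make-up, the level was -15 − 8 = -23 dBFS.
The compressed level sits -23 − (-28) = 5 dB over threshold.
Input overshoot = R × output overshoot = 12 dB → input = -28 + 12 = -16 dBFS.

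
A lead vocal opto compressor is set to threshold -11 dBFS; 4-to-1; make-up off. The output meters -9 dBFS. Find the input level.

-3 dBFS

Post-compression overshoot = -9 − (-11) = 2 dB.
Undo the ratio: input overshoot = 2 × 4 = 8 dB, giving input = -3 dBFS.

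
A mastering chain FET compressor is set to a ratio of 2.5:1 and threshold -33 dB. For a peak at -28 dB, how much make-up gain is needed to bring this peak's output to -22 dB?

9 dB

Overshoot 5 dB → 5/2.5 = 2 dB after compression, so the compressed level is -33 + 2 = -31 dB.
Make-up = target − compressed = -22 − (-31) = 9 dB.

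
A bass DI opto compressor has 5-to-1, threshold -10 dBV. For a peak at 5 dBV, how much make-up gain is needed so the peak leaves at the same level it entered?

12 dB

Overshoot 15 dB → 15/5 = 3 dB after compression, so the compressed level is -10 + 3 = -7 dBV.
Make-up = target − compressed = 5 − (-7) = 12 dB.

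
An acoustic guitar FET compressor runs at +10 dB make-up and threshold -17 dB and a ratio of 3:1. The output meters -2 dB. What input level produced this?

-2 dB

Remove make-up: -2 − 10 = -12 dB.
That's 5 dB above the -17 dB threshold.
Undo the ratio: input overshoot = 5 × 3 = 15 dB, giving input = -2 dB.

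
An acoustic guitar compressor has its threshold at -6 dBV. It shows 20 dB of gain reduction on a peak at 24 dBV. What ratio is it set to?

Input overshoot = 24 − (-6) = 30 dB.
Output overshoot = 30 − 20 = 10 dB.
Ratio = input overshoot / output overshoot = 30 / 10 = 3.

3:1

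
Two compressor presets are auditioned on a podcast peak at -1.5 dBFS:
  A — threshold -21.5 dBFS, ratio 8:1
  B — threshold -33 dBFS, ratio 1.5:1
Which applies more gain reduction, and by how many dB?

A, by 7 dB

A: 20 dB over, compressed to 2.5 dB over, so 17.5 dB of GR.
B: 31.5 dB over, compressed to 21 dB over, so 10.5 dB of GR.
A reduces 7 dB more.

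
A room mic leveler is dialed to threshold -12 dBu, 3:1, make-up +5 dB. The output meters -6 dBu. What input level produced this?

-9 dBu

Before make-up, the level was -6 − 5 = -11 dBu.
The compressed level sits -11 − (-12) = 1 dB over threshold.
Undo the ratio: input overshoot = 1 × 3 = 3 dB, giving input = -9 dBu.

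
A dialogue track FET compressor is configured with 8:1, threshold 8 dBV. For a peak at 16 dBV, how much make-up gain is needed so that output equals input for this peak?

Without make-up, output = threshold + overshoot/8 = 8 + 1 = 9 dBV.
Gap to target: 7 dB.

7 dB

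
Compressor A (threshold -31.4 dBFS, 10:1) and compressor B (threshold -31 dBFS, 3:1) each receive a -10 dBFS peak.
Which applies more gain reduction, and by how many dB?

A, by 5.26 dB

A: 21.4 dB over, compressed to 2.14 dB over, so 19.26 dB of GR.
B: 21 dB over, compressed to 7 dB over, so 14 dB of GR.
A reduces 5.26 dB more.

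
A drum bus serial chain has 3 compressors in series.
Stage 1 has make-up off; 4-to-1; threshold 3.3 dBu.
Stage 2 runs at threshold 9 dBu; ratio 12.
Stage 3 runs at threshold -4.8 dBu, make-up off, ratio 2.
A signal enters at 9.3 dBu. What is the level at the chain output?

Stage 1: 9.3 dBu is 6 dB over 3.3 dBu; at 4:1 that becomes 1.5 dB over, giving 4.8 dBu.
Stage 2: 4.8 dBu is at or below the 9 dBu threshold — no compression; output 4.8 dBu.
Stage 3: 9.6 dB above -4.8 dBu, reduced 2:1 to 4.8 dB above → 0 dBu.

0 dBu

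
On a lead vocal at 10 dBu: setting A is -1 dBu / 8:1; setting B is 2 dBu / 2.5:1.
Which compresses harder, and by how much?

A, by 4.825 dB

A: GR = 11 − 11/8 = 9.625 dB.
B: GR = 8 − 8/2.5 = 4.8 dB.
A applies 4.825 dB more gain reduction.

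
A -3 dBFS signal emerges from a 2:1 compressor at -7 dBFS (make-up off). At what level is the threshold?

Gain reduction = -3 − (-7) = 4 dB; output overshoot = GR / (R − 1) = 4 / 1 = 4 dB.
Threshold = output − output overshoot = -7 − 4 = -11 dBFS.

-11 dBFS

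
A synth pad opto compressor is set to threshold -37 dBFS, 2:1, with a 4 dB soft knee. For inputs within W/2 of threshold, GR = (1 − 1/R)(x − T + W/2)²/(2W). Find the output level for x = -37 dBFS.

-37.25 dBFS

x − T + W/2 = -37 − (-37) + 2 = 2.
GR = (1 − 1/2) × 2² / 8 = 0.5 × 4 / 8 = 0.25 dB.
Output = -37 − 0.25 = -37.25 dBFS.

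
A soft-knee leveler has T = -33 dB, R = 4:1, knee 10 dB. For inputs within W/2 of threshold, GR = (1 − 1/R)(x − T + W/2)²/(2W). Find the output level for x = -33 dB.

-33.9375 dB

x − T + W/2 = -33 − (-33) + 5 = 5.
GR = (1 − 1/4) × 5² / 20 = 0.75 × 25 / 20 = 0.9375 dB.
Output = -33 − 0.9375 = -33.9375 dB.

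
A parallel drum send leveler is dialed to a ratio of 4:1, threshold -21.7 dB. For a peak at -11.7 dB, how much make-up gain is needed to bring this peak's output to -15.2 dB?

The peak compresses to -21.7 + 10/4 = -19.2 dB.
To reach -15.2 dB requires -15.2 − (-19.2) = 4 dB of make-up.

4 dB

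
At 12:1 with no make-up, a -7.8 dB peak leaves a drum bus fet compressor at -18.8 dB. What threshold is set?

Gain reduction = -7.8 − (-18.8) = 11 dB; output overshoot = GR / (R − 1) = 11 / 11 = 1 dB.
Threshold = output − output overshoot = -18.8 − 1 = -19.8 dB.

-19.8 dB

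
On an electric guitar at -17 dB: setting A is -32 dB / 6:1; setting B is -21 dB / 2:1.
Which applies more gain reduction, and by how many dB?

A: GR = 15 − 15/6 = 12.5 dB.
B: GR = 4 − 4/2 = 2 dB.
A applies 10.5 dB more gain reduction.

A, by 10.5 dB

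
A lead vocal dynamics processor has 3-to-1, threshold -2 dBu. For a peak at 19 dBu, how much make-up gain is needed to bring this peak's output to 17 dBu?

12 dB

The peak compresses to -2 + 21/3 = 5 dBu.
To reach 17 dBu requires 17 − 5 = 12 dB of make-up.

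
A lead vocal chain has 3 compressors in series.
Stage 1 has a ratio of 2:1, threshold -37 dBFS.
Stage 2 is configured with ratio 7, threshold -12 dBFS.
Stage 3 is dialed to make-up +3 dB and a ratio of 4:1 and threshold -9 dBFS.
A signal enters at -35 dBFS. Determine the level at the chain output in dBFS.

Stage 1: -35 dBFS is 2 dB over -37 dBFS; at 2:1 that becomes 1 dB over, giving -36 dBFS.
Stage 2: -36 dBFS is at or below the -12 dBFS threshold — no compression; output -36 dBFS.
Stage 3: below threshold (-36 ≤ -9); passes unchanged; make-up brings it to -33 dBFS.

-33 dBFS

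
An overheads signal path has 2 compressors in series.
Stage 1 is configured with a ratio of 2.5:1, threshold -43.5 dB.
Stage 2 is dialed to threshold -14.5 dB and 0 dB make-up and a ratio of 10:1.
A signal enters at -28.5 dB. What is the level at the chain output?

Stage 1: 15 dB above -43.5 dB, reduced 2.5:1 to 6 dB above → -37.5 dB.
Stage 2: -37.5 dB is at or below the -14.5 dB threshold — no compression; output -37.5 dB.

-37.5 dB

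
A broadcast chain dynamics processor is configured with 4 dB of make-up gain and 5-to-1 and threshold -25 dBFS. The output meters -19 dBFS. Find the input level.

-15 dBFS

Remove make-up: -19 − 4 = -23 dBFS.
The compressed level sits -23 − (-25) = 2 dB over threshold.
Input overshoot = R × output overshoot = 10 dB → input = -25 + 10 = -15 dBFS.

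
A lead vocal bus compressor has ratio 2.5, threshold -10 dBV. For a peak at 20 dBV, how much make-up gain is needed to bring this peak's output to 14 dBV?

Overshoot 30 dB → 30/2.5 = 12 dB after compression, so the compressed level is -10 + 12 = 2 dBV.
Make-up = target − compressed = 14 − 2 = 12 dB.

12 dB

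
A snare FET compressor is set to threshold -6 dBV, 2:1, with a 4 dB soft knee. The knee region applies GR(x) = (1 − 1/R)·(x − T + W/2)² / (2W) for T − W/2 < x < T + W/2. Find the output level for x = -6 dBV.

x − T + W/2 = -6 − (-6) + 2 = 2.
GR = (1 − 1/2) × 2² / 8 = 0.5 × 4 / 8 = 0.25 dB.
Output = -6 − 0.25 = -6.25 dBV.

-6.25 dBV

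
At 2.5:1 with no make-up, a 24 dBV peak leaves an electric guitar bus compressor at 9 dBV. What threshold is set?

Let T be the threshold. Output overshoot = (input overshoot)/R, so 9 − T = (24 − T)/2.5.
2.5·(9 − T) = 24 − T → 1.5·T = 22.5 − 24 = -1.5.
T = -1.5/1.5 = -1 dBV.

-1 dBV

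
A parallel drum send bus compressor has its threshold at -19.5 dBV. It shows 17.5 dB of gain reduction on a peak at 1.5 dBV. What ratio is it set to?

Input overshoot = 1.5 − (-19.5) = 21 dB.
Output overshoot = 21 − 17.5 = 3.5 dB.
Ratio = input overshoot / output overshoot = 21 / 3.5 = 6.

6:1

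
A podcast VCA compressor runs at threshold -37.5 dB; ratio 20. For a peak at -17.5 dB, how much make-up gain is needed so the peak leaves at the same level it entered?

The peak compresses to -37.5 + 20/20 = -36.5 dB.
To reach -17.5 dB requires -17.5 − (-36.5) = 19 dB of make-up.

19 dB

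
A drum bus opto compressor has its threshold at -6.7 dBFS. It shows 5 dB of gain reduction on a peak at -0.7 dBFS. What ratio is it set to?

Input overshoot = -0.7 − (-6.7) = 6 dB.
Output overshoot = 6 − 5 = 1 dB.
Ratio = input overshoot / output overshoot = 6 / 1 = 6.

6:1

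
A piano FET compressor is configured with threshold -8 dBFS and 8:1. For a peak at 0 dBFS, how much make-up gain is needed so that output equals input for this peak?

Without make-up, output = threshold + overshoot/8 = -8 + 1 = -7 dBFS.
Gap to target: 7 dB.

7 dB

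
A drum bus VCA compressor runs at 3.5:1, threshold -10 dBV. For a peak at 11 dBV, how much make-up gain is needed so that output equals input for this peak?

Overshoot 21 dB → 21/3.5 = 6 dB after compression, so the compressed level is -10 + 6 = -4 dBV.
Make-up = target − compressed = 11 − (-4) = 15 dB.

15 dB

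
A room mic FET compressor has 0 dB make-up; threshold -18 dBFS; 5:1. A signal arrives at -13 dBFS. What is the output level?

Overshoot: -13 − (-18) = 5 dB.
The 5 dB excess becomes 1 dB after 5:1 reduction.
Output = -18 + 1 = -17 dBFS.

-17 dBFS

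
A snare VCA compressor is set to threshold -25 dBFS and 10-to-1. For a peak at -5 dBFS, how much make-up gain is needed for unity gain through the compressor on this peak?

18 dB

Without make-up, output = threshold + overshoot/10 = -25 + 2 = -23 dBFS.
Gap to target: 18 dB.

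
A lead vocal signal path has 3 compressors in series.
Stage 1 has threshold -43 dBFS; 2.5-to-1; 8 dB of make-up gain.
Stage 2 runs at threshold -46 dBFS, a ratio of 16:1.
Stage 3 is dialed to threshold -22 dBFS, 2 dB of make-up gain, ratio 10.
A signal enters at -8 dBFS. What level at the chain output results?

Stage 1: 35 dB above -43 dBFS, reduced 2.5:1 to 14 dB above → -29 dBFS; +8 dB make-up → -21 dBFS.
Stage 2: overshoot 25 dB → 25/16 = 1.5625 dB → -44.4375 dBFS.
Stage 3: below threshold (-44.4375 ≤ -22); passes unchanged; make-up brings it to -42.4375 dBFS.

-42.4375 dBFS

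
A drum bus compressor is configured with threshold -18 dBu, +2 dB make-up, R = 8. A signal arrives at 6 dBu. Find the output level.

Overshoot: 6 − (-18) = 24 dB.
The 24 dB excess becomes 3 dB after 8:1 reduction.
Output = -18 + 3 = -15 dBu; make-up adds 2 dB, giving -13 dBu.

-13 dBu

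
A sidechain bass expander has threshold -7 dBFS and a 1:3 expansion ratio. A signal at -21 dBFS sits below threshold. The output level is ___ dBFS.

Below threshold, a 1:3 expander applies gain = (3−1)×(T − x) of attenuation.
(3−1) × 14 = 28 dB, so output = -21 − 28 = -49 dBFS.

-49 dBFS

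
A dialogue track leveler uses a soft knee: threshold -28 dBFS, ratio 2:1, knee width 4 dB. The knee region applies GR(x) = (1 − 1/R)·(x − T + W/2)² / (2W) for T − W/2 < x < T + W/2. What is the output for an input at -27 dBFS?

x − T + W/2 = -27 − (-28) + 2 = 3.
GR = (1 − 1/2) × 3² / 8 = 0.5 × 9 / 8 = 0.5625 dB.
Output = -27 − 0.5625 = -27.5625 dBFS.

-27.5625 dBFS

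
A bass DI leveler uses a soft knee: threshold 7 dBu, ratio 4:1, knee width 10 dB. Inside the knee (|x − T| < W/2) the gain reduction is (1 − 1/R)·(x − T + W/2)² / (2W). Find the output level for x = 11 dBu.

x − T + W/2 = 11 − 7 + 5 = 9.
GR = (1 − 1/4) × 9² / 20 = 0.75 × 81 / 20 = 3.0375 dB.
Output = 11 − 3.0375 = 7.9625 dBu.

7.9625 dBu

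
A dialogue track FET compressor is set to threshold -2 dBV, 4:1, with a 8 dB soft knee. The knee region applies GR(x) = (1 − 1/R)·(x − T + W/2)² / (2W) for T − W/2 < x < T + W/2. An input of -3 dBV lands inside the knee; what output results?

x − T + W/2 = -3 − (-2) + 4 = 3.
GR = (1 − 1/4) × 3² / 16 = 0.75 × 9 / 16 = 0.421875 dB.
Output = -3 − 0.421875 = -3.421875 dBV.

-3.421875 dBV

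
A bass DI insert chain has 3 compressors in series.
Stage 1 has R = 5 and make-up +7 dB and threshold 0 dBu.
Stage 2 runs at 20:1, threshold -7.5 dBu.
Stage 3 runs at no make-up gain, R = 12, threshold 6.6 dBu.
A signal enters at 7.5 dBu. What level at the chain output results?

Stage 1: 7.5 dBu is 7.5 dB over 0 dBu; at 5:1 that becomes 1.5 dB over, giving 1.5 dBu; +7 dB make-up → 8.5 dBu.
Stage 2: 16 dB above -7.5 dBu, reduced 20:1 to 0.8 dB above → -6.7 dBu.
Stage 3: -6.7 dBu is at or below the 6.6 dBu threshold — no compression; output -6.7 dBu.

-6.7 dBu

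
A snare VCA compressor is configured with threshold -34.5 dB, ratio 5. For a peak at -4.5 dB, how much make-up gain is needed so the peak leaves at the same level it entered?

24 dB

The peak compresses to -34.5 + 30/5 = -28.5 dB.
To reach -4.5 dB requires -4.5 − (-28.5) = 24 dB of make-up.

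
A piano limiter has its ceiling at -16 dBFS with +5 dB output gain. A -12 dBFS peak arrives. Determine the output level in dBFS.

-11 dBFS

The limiter clamps the peak to its -16 dBFS ceiling.
Output gain then adds 5 dB: -16 + 5 = -11 dBFS.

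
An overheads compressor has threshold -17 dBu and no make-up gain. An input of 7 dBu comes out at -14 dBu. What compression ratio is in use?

8:1

Input overshoot = 7 − (-17) = 24 dB; output overshoot = -14 − (-17) = 3 dB.
Ratio = 24 / 3 = 8.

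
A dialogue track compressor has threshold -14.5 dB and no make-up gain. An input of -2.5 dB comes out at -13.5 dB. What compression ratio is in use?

Input overshoot = -2.5 − (-14.5) = 12 dB; output overshoot = -13.5 − (-14.5) = 1 dB.
Ratio = 12 / 1 = 12.

12:1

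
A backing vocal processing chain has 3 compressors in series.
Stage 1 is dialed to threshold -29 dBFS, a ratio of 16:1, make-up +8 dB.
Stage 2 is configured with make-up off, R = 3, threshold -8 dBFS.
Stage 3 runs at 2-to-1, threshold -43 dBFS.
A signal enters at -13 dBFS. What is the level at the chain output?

-31.5 dBFS

Stage 1: 16 dB above -29 dBFS, reduced 16:1 to 1 dB above → -28 dBFS; +8 dB make-up → -20 dBFS.
Stage 2: below threshold (-20 ≤ -8); passes unchanged; output -20 dBFS.
Stage 3: -20 dBFS is 23 dB over -43 dBFS; at 2:1 that becomes 11.5 dB over, giving -31.5 dBFS.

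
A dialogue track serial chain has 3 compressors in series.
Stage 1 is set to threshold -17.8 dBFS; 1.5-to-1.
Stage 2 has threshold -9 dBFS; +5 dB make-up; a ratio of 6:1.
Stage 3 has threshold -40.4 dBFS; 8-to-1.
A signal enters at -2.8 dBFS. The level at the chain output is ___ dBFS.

-35.825 dBFS

Stage 1: -2.8 dBFS is 15 dB over -17.8 dBFS; at 1.5:1 that becomes 10 dB over, giving -7.8 dBFS.
Stage 2: 1.2 dB above -9 dBFS, reduced 6:1 to 0.2 dB above → -8.8 dBFS; +5 dB make-up → -3.8 dBFS.
Stage 3: overshoot 36.6 dB → 36.6/8 = 4.575 dB → -35.825 dBFS.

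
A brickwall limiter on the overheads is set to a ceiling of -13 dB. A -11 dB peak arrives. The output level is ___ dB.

-13 dB

A brickwall limiter is an ∞:1 compressor: any input above the ceiling is clamped to -13 dB.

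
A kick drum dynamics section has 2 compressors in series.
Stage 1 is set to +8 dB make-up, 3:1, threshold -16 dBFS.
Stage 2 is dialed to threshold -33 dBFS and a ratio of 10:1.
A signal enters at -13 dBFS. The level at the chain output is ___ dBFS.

Stage 1: 3 dB above -16 dBFS, reduced 3:1 to 1 dB above → -15 dBFS; +8 dB make-up → -7 dBFS.
Stage 2: 26 dB above -33 dBFS, reduced 10:1 to 2.6 dB above → -30.4 dBFS.

-30.4 dBFS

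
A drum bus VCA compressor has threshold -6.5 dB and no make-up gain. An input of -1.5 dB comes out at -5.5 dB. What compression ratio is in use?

5:1

Input overshoot = -1.5 − (-6.5) = 5 dB; output overshoot = -5.5 − (-6.5) = 1 dB.
Ratio = 5 / 1 = 5.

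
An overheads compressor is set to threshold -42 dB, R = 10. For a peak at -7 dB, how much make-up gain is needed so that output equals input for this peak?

31.5 dB

Without make-up, output = threshold + overshoot/10 = -42 + 3.5 = -38.5 dB.
Gap to target: 31.5 dB.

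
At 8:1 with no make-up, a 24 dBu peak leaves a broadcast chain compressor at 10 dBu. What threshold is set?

Gain reduction = 24 − 10 = 14 dB; output overshoot = GR / (R − 1) = 14 / 7 = 2 dB.
Threshold = output − output overshoot = 10 − 2 = 8 dBu.

8 dBu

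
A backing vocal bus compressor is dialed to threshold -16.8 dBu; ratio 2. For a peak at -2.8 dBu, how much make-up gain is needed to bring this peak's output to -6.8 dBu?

3 dB

Without make-up, output = threshold + overshoot/2 = -16.8 + 7 = -9.8 dBu.
Gap to target: 3 dB.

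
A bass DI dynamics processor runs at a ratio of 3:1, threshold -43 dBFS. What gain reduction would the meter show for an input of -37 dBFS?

4 dB

Overshoot = -37 − (-43) = 6 dB.
A 3:1 ratio leaves 2 dB of that excess.
GR = overshoot in − overshoot out = 6 − 2 = 4 dB.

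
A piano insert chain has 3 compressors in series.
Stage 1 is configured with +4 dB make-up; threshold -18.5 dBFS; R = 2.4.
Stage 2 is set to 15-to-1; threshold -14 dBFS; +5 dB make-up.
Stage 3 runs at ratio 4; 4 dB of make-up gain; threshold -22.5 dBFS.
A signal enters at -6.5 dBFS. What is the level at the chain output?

Stage 1: -6.5 dBFS is 12 dB over -18.5 dBFS; at 2.4:1 that becomes 5 dB over, giving -13.5 dBFS; +4 dB make-up → -9.5 dBFS.
Stage 2: 4.5 dB above -14 dBFS, reduced 15:1 to 0.3 dB above → -13.7 dBFS; +5 dB make-up → -8.7 dBFS.
Stage 3: 13.8 dB above -22.5 dBFS, reduced 4:1 to 3.45 dB above → -19.05 dBFS; +4 dB make-up → -15.05 dBFS.

-15.05 dBFS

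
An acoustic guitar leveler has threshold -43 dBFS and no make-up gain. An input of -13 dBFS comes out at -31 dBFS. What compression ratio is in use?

Input overshoot = -13 − (-43) = 30 dB; output overshoot = -31 − (-43) = 12 dB.
Ratio = 30 / 12 = 2.5.

2.5:1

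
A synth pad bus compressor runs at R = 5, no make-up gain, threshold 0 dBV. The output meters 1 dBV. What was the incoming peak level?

That's 1 dB above the 0 dBV threshold.
Before 5:1 compression the overshoot was 1 × 5 = 5 dB, so input = 0 + 5 = 5 dBV.

5 dBV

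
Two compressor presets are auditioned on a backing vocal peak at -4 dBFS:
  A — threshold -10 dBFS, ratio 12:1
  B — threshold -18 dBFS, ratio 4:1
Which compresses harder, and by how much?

B, by 5 dB

A: overshoot 6 dB → output overshoot 0.5 dB → GR 5.5 dB.
B: overshoot 14 dB → output overshoot 3.5 dB → GR 10.5 dB.
B applies 5 dB more gain reduction.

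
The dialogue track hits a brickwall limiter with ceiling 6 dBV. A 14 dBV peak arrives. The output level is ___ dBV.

6 dBV

A brickwall limiter is an ∞:1 compressor: any input above the ceiling is clamped to 6 dBV.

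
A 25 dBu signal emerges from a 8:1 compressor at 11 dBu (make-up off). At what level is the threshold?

9 dBu

Let T be the threshold. Output overshoot = (input overshoot)/R, so 11 − T = (25 − T)/8.
8·(11 − T) = 25 − T → 7·T = 88 − 25 = 63.
T = 63/7 = 9 dBu.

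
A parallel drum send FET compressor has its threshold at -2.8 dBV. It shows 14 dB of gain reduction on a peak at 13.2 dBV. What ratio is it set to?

Input overshoot = 13.2 − (-2.8) = 16 dB.
Output overshoot = 16 − 14 = 2 dB.
Ratio = input overshoot / output overshoot = 16 / 2 = 8.

8:1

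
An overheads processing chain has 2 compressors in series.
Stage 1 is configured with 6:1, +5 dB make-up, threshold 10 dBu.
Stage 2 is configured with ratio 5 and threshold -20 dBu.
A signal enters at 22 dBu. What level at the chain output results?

-12.6 dBu

Stage 1: 12 dB above 10 dBu, reduced 6:1 to 2 dB above → 12 dBu; +5 dB make-up → 17 dBu.
Stage 2: 37 dB above -20 dBu, reduced 5:1 to 7.4 dB above → -12.6 dBu.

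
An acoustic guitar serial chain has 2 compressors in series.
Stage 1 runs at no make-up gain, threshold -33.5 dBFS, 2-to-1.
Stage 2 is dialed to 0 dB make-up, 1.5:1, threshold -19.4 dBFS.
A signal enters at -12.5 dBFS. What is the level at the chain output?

Stage 1: -12.5 dBFS is 21 dB over -33.5 dBFS; at 2:1 that becomes 10.5 dB over, giving -23 dBFS.
Stage 2: below threshold (-23 ≤ -19.4); passes unchanged; output -23 dBFS.

-23 dBFS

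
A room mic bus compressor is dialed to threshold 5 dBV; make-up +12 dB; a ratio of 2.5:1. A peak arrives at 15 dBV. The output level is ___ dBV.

21 dBV

The input is 10 dB above the 5 dBV threshold.
2.5:1 compression reduces that to 10/2.5 = 4 dB over.
So the level is 5 + 4 = 9 dBV; make-up adds 12 dB, giving 21 dBV.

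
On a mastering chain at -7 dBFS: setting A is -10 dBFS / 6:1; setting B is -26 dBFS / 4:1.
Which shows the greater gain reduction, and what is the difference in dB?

A: 3 dB over, compressed to 0.5 dB over, so 2.5 dB of GR.
B: 19 dB over, compressed to 4.75 dB over, so 14.25 dB of GR.
B applies 11.75 dB more gain reduction.

B, by 11.75 dB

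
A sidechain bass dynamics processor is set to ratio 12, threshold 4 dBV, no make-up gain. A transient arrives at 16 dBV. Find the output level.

5 dBV

Overshoot: 16 − 4 = 12 dB.
The 12 dB excess becomes 1 dB after 12:1 reduction.
Output = 4 + 1 = 5 dBV.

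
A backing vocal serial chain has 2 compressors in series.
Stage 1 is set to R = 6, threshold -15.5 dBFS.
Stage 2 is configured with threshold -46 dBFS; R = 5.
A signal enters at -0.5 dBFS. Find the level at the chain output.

-39.4 dBFS

Stage 1: 15 dB above -15.5 dBFS, reduced 6:1 to 2.5 dB above → -13 dBFS.
Stage 2: -13 dBFS is 33 dB over -46 dBFS; at 5:1 that becomes 6.6 dB over, giving -39.4 dBFS.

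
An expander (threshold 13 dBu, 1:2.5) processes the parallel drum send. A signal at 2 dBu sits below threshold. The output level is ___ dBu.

-14.5 dBu

Below threshold, a 1:2.5 expander applies gain = (2.5−1)×(T − x) of attenuation.
(2.5−1) × 11 = 16.5 dB, so output = 2 − 16.5 = -14.5 dBu.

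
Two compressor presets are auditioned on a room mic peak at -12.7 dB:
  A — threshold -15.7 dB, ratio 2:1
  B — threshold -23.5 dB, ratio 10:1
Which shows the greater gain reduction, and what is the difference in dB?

B, by 8.22 dB

A: GR = 3 − 3/2 = 1.5 dB.
B: GR = 10.8 − 10.8/10 = 9.72 dB.
Difference: 8.22 dB in favour of B.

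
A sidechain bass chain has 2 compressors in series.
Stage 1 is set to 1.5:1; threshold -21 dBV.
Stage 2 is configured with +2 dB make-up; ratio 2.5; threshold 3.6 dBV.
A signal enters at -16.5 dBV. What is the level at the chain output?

-16 dBV

Stage 1: -16.5 dBV is 4.5 dB over -21 dBV; at 1.5:1 that becomes 3 dB over, giving -18 dBV.
Stage 2: -18 dBV is at or below the 3.6 dBV threshold — no compression; make-up brings it to -16 dBV.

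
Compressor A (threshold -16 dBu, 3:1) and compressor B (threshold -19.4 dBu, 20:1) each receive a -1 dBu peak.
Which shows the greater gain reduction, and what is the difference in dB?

B, by 7.48 dB

A: GR = 15 − 15/3 = 10 dB.
B: GR = 18.4 − 18.4/20 = 17.48 dB.
Difference: 7.48 dB in favour of B.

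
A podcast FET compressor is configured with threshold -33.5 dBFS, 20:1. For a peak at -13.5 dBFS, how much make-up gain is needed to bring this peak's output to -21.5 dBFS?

Overshoot 20 dB → 20/20 = 1 dB after compression, so the compressed level is -33.5 + 1 = -32.5 dBFS.
Make-up = target − compressed = -21.5 − (-32.5) = 11 dB.

11 dB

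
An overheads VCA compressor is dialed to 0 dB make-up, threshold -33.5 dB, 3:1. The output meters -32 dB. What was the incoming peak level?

-29 dB

The compressed level sits -32 − (-33.5) = 1.5 dB over threshold.
Input overshoot = R × output overshoot = 4.5 dB → input = -33.5 + 4.5 = -29 dB.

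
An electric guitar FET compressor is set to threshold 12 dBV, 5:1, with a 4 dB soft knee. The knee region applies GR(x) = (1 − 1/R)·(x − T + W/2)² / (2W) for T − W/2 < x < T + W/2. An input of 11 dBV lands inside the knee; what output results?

x − T + W/2 = 11 − 12 + 2 = 1.
GR = (1 − 1/5) × 1² / 8 = 0.8 × 1 / 8 = 0.1 dB.
Output = 11 − 0.1 = 10.9 dBV.

10.9 dBV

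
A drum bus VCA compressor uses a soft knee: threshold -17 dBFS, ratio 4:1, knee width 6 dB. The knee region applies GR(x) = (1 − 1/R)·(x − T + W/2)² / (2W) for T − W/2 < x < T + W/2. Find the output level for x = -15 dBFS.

x − T + W/2 = -15 − (-17) + 3 = 5.
GR = (1 − 1/4) × 5² / 12 = 0.75 × 25 / 12 = 1.5625 dB.
Output = -15 − 1.5625 = -16.5625 dBFS.

-16.5625 dBFS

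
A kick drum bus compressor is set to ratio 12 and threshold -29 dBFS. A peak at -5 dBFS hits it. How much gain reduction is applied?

-5 dBFS exceeds the threshold by 24 dB.
After 12:1 compression the overshoot becomes 24/12 = 2 dB.
GR = overshoot in − overshoot out = 24 − 2 = 22 dB.

22 dB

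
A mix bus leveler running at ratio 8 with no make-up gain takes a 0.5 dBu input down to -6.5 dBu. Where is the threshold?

Gain reduction = 0.5 − (-6.5) = 7 dB; output overshoot = GR / (R − 1) = 7 / 7 = 1 dB.
Threshold = output − output overshoot = -6.5 − 1 = -7.5 dBu.

-7.5 dBu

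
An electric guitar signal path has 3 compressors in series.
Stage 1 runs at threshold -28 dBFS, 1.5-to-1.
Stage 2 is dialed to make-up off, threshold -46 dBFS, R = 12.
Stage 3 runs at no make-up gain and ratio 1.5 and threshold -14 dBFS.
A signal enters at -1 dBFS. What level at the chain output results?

-43 dBFS

Stage 1: 27 dB above -28 dBFS, reduced 1.5:1 to 18 dB above → -10 dBFS.
Stage 2: 36 dB above -46 dBFS, reduced 12:1 to 3 dB above → -43 dBFS.
Stage 3: -43 dBFS is at or below the -14 dBFS threshold — no compression; output -43 dBFS.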